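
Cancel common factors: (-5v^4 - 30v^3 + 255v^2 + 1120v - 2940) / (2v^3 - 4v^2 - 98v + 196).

By polynomial division,
  -5v^4 - 30v^3 + 255v^2 + 1120v - 2940 = (-(5/2)v - 20)(2v^3 - 4v^2 - 98v + 196) + (-70v^2 - 350v + 980)
  2v^3 - 4v^2 - 98v + 196 = (-(1/35)v + 1/5)(-70v^2 - 350v + 980) + (0)
Last nonzero remainder: -70v^2 - 350v + 980. Dividing through by -70 gives the monic gcd v^2 + 5v - 14.
Cancel v^2 + 5v - 14 from numerator and denominator to get the reduced form.

(-5v^2 - 5v + 210)/(2v - 14)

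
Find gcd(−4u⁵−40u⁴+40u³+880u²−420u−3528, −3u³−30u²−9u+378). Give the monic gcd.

u²+4u−21

Apply the Euclidean algorithm:
  −4u⁵−40u⁴+40u³+880u²−420u−3528 = ((4/3)u²−52/3)(−3u³−30u²−9u+378) + (−144u²−576u+3024)
  −3u³−30u²−9u+378 = ((1/48)u+1/8)(−144u²−576u+3024) + (0)
Last nonzero remainder: −144u²−576u+3024. Dividing through by −144 gives the monic gcd u²+4u−21.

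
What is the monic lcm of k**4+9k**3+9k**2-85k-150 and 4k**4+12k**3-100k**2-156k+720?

Euclidean algorithm in ℚ[k]:
  k**4+9k**3+9k**2-85k-150 = (1/4)(4k**4+12k**3-100k**2-156k+720) + (6k**3+34k**2-46k-330)
  4k**4+12k**3-100k**2-156k+720 = ((2/3)k-16/9)(6k**3+34k**2-46k-330) + (-(80/9)k**2-(160/9)k+400/3)
  6k**3+34k**2-46k-330 = (-(27/40)k-99/40)(-(80/9)k**2-(160/9)k+400/3) + (0)
Last nonzero remainder: -(80/9)k**2-(160/9)k+400/3. Dividing through by -80/9 gives the monic gcd k**2+2k-15.
Then lcm(f, g) = f·g / gcd(f, g); expanding and making the result monic gives the answer.

k**6+10k**5+6k**4-184k**3-343k**2+870k+1800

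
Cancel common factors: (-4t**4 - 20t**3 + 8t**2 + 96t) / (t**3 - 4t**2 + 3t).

(-4t**3 - 20t**2 + 8t + 96)/(t**2 - 4t + 3)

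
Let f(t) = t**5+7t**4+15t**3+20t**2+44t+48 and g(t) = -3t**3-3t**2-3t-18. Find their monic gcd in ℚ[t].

t**3+t**2+t+6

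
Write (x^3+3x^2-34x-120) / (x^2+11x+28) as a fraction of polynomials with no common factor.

(x^2-x-30)/(x+7)

Apply the Euclidean algorithm:
  x^3+3x^2-34x-120 = (x-8)(x^2+11x+28) + (26x+104)
  x^2+11x+28 = ((1/26)x+7/26)(26x+104) + (0)
Last nonzero remainder: 26x+104. Dividing through by 26 gives the monic gcd x+4.
Cancel x+4 from numerator and denominator to get the reduced form.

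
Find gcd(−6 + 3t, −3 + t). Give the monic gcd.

1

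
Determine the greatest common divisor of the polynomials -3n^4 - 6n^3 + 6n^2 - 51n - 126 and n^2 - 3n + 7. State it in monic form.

n^2 - 3n + 7

By polynomial division,
  -3n^4 - 6n^3 + 6n^2 - 51n - 126 = (-3n^2 - 15n - 18)(n^2 - 3n + 7) + (0)
The last nonzero remainder n^2 - 3n + 7 is already monic.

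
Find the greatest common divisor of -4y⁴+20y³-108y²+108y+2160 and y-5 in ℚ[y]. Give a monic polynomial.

y-5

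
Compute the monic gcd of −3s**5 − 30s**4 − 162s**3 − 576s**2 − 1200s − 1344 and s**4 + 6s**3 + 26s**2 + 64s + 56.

s**2 + 2s + 14

By polynomial division,
  −3s**5 − 30s**4 − 162s**3 − 576s**2 − 1200s − 1344 = (−3s − 12)(s**4 + 6s**3 + 26s**2 + 64s + 56) + (−12s**3 − 72s**2 − 264s − 672)
  s**4 + 6s**3 + 26s**2 + 64s + 56 = (−(1/12)s)(−12s**3 − 72s**2 − 264s − 672) + (4s**2 + 8s + 56)
  −12s**3 − 72s**2 − 264s − 672 = (−3s − 12)(4s**2 + 8s + 56) + (0)
Last nonzero remainder: 4s**2 + 8s + 56. Dividing through by 4 gives the monic gcd s**2 + 2s + 14.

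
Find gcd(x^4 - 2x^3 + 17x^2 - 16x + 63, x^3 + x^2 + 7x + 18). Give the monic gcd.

x^2 - x + 9

Repeated division with remainder:
  x^4 - 2x^3 + 17x^2 - 16x + 63 = (x - 3)(x^3 + x^2 + 7x + 18) + (13x^2 - 13x + 117)
  x^3 + x^2 + 7x + 18 = ((1/13)x + 2/13)(13x^2 - 13x + 117) + (0)
Last nonzero remainder: 13x^2 - 13x + 117. Dividing through by 13 gives the monic gcd x^2 - x + 9.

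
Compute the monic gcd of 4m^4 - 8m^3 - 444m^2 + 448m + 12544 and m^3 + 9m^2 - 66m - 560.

m^2 - m - 56

Repeated division with remainder:
  4m^4 - 8m^3 - 444m^2 + 448m + 12544 = (4m - 44)(m^3 + 9m^2 - 66m - 560) + (216m^2 - 216m - 12096)
  m^3 + 9m^2 - 66m - 560 = ((1/216)m + 5/108)(216m^2 - 216m - 12096) + (0)
Last nonzero remainder: 216m^2 - 216m - 12096. Dividing through by 216 gives the monic gcd m^2 - m - 56.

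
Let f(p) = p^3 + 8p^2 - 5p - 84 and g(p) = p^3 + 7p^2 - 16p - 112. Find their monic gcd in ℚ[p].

By polynomial division,
  p^3 + 8p^2 - 5p - 84 = (p^3 + 7p^2 - 16p - 112) + (p^2 + 11p + 28)
  p^3 + 7p^2 - 16p - 112 = (p - 4)(p^2 + 11p + 28) + (0)
The last nonzero remainder p^2 + 11p + 28 is already monic.

p^2 + 11p + 28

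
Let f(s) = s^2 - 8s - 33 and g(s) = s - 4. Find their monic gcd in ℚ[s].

By polynomial division,
  s^2 - 8s - 33 = (s - 4)(s - 4) + (-49)
  s - 4 = (-(1/49)s + 4/49)(-49) + (0)
The last nonzero remainder is the constant -49, so the polynomials are coprime and gcd = 1.

1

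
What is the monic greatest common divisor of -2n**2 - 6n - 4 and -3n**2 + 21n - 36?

Repeated division with remainder:
  -2n**2 - 6n - 4 = (2/3)(-3n**2 + 21n - 36) + (-20n + 20)
  -3n**2 + 21n - 36 = ((3/20)n - 9/10)(-20n + 20) + (-18)
  -20n + 20 = ((10/9)n - 10/9)(-18) + (0)
The last nonzero remainder is the constant -18, so the polynomials are coprime and gcd = 1.

1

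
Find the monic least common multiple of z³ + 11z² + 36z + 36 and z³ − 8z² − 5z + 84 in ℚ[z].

Euclidean algorithm in ℚ[z]:
  z³ + 11z² + 36z + 36 = (z³ − 8z² − 5z + 84) + (19z² + 41z − 48)
  z³ − 8z² − 5z + 84 = ((1/19)z − 193/361)(19z² + 41z − 48) + ((7020/361)z + 21060/361)
  19z² + 41z − 48 = ((6859/7020)z − 1444/1755)((7020/361)z + 21060/361) + (0)
Last nonzero remainder: (7020/361)z + 21060/361. Dividing through by 7020/361 gives the monic gcd z + 3.
Then lcm(f, g) = f·g / gcd(f, g); expanding and making the result monic gives the answer.

z⁵ − 57z³ − 52z² + 612z + 1008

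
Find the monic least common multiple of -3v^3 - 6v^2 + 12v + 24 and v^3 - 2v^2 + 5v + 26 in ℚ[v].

v^5 - 2v^4 + v^3 + 34v^2 - 20v - 104

Euclidean algorithm in ℚ[v]:
  -3v^3 - 6v^2 + 12v + 24 = (-3)(v^3 - 2v^2 + 5v + 26) + (-12v^2 + 27v + 102)
  v^3 - 2v^2 + 5v + 26 = (-(1/12)v - 1/48)(-12v^2 + 27v + 102) + ((225/16)v + 225/8)
  -12v^2 + 27v + 102 = (-(64/75)v + 272/75)((225/16)v + 225/8) + (0)
Last nonzero remainder: (225/16)v + 225/8. Dividing through by 225/16 gives the monic gcd v + 2.
Then lcm(f, g) = f·g / gcd(f, g); expanding and making the result monic gives the answer.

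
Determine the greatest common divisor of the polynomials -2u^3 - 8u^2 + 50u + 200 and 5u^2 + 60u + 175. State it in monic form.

u + 5

Apply the Euclidean algorithm:
  -2u^3 - 8u^2 + 50u + 200 = (-(2/5)u + 16/5)(5u^2 + 60u + 175) + (-72u - 360)
  5u^2 + 60u + 175 = (-(5/72)u - 35/72)(-72u - 360) + (0)
Last nonzero remainder: -72u - 360. Dividing through by -72 gives the monic gcd u + 5.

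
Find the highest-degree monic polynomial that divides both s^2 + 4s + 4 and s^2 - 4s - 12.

s + 2

Euclidean algorithm in ℚ[s]:
  s^2 + 4s + 4 = (s^2 - 4s - 12) + (8s + 16)
  s^2 - 4s - 12 = ((1/8)s - 3/4)(8s + 16) + (0)
Last nonzero remainder: 8s + 16. Dividing through by 8 gives the monic gcd s + 2.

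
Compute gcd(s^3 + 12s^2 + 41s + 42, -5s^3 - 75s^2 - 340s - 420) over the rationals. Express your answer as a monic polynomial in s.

s^2 + 9s + 14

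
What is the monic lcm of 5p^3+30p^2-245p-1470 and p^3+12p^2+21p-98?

p^5+11p^4-33p^3-623p^2-784p+4116

Repeated division with remainder:
  5p^3+30p^2-245p-1470 = (5)(p^3+12p^2+21p-98) + (-30p^2-350p-980)
  p^3+12p^2+21p-98 = (-(1/30)p-1/90)(-30p^2-350p-980) + (-(140/9)p-980/9)
  -30p^2-350p-980 = ((27/14)p+9)(-(140/9)p-980/9) + (0)
Last nonzero remainder: -(140/9)p-980/9. Dividing through by -140/9 gives the monic gcd p+7.
Then lcm(f, g) = f·g / gcd(f, g); expanding and making the result monic gives the answer.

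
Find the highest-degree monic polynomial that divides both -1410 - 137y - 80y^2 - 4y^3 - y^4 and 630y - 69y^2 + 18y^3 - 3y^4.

Apply the Euclidean algorithm:
  -y^4 - 4y^3 - 80y^2 - 137y - 1410 = (1/3)(-3y^4 + 18y^3 - 69y^2 + 630y) + (-10y^3 - 57y^2 - 347y - 1410)
  -3y^4 + 18y^3 - 69y^2 + 630y = ((3/10)y - 351/100)(-10y^3 - 57y^2 - 347y - 1410) + (-(16497/100)y^2 - (16497/100)y - 49491/10)
  -10y^3 - 57y^2 - 347y - 1410 = ((1000/16497)y + 100/351)(-(16497/100)y^2 - (16497/100)y - 49491/10) + (0)
Last nonzero remainder: -(16497/100)y^2 - (16497/100)y - 49491/10. Dividing through by -16497/100 gives the monic gcd y^2 + y + 30.

30 + y + y^2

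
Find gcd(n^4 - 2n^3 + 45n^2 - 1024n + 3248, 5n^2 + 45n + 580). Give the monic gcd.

Repeated division with remainder:
  n^4 - 2n^3 + 45n^2 - 1024n + 3248 = ((1/5)n^2 - (11/5)n + 28/5)(5n^2 + 45n + 580) + (0)
Last nonzero remainder: 5n^2 + 45n + 580. Dividing through by 5 gives the monic gcd n^2 + 9n + 116.

n^2 + 9n + 116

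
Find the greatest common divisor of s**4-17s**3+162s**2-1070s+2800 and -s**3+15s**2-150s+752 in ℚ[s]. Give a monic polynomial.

Euclidean algorithm in ℚ[s]:
  s**4-17s**3+162s**2-1070s+2800 = (-s+2)(-s**3+15s**2-150s+752) + (-18s**2-18s+1296)
  -s**3+15s**2-150s+752 = ((1/18)s-8/9)(-18s**2-18s+1296) + (-238s+1904)
  -18s**2-18s+1296 = ((9/119)s+81/119)(-238s+1904) + (0)
Last nonzero remainder: -238s+1904. Dividing through by -238 gives the monic gcd s-8.

s-8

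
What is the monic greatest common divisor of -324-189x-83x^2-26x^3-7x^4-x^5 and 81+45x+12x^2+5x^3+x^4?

9-x+x^2

Apply the Euclidean algorithm:
  -x^5-7x^4-26x^3-83x^2-189x-324 = (-x-2)(x^4+5x^3+12x^2+45x+81) + (-4x^3-14x^2-18x-162)
  x^4+5x^3+12x^2+45x+81 = (-(1/4)x-3/8)(-4x^3-14x^2-18x-162) + ((9/4)x^2-(9/4)x+81/4)
  -4x^3-14x^2-18x-162 = (-(16/9)x-8)((9/4)x^2-(9/4)x+81/4) + (0)
Last nonzero remainder: (9/4)x^2-(9/4)x+81/4. Dividing through by 9/4 gives the monic gcd x^2-x+9.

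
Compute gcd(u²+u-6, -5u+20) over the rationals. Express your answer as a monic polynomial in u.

1

By polynomial division,
  u²+u-6 = (-(1/5)u-1)(-5u+20) + (14)
  -5u+20 = (-(5/14)u+10/7)(14) + (0)
The last nonzero remainder is the constant 14, so the polynomials are coprime and gcd = 1.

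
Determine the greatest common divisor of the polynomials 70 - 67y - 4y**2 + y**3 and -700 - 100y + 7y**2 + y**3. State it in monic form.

-70 - 3y + y**2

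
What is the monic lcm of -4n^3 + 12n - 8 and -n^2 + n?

Repeated division with remainder:
  -4n^3 + 12n - 8 = (4n + 4)(-n^2 + n) + (8n - 8)
  -n^2 + n = (-(1/8)n)(8n - 8) + (0)
Last nonzero remainder: 8n - 8. Dividing through by 8 gives the monic gcd n - 1.
Then lcm(f, g) = f·g / gcd(f, g); expanding and making the result monic gives the answer.

n^4 - 3n^2 + 2n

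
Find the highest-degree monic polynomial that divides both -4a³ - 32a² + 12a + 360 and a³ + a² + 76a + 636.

a + 6

Euclidean algorithm in ℚ[a]:
  -4a³ - 32a² + 12a + 360 = (-4)(a³ + a² + 76a + 636) + (-28a² + 316a + 2904)
  a³ + a² + 76a + 636 = (-(1/28)a - 43/98)(-28a² + 316a + 2904) + ((15600/49)a + 93600/49)
  -28a² + 316a + 2904 = (-(343/3900)a + 5929/3900)((15600/49)a + 93600/49) + (0)
Last nonzero remainder: (15600/49)a + 93600/49. Dividing through by 15600/49 gives the monic gcd a + 6.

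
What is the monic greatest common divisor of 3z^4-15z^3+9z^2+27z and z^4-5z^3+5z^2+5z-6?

Euclidean algorithm in ℚ[z]:
  3z^4-15z^3+9z^2+27z = (3)(z^4-5z^3+5z^2+5z-6) + (-6z^2+12z+18)
  z^4-5z^3+5z^2+5z-6 = (-(1/6)z^2+(1/2)z-1/3)(-6z^2+12z+18) + (0)
Last nonzero remainder: -6z^2+12z+18. Dividing through by -6 gives the monic gcd z^2-2z-3.

z^2-2z-3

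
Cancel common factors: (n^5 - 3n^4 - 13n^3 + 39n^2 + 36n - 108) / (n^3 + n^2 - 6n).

Repeated division with remainder:
  n^5 - 3n^4 - 13n^3 + 39n^2 + 36n - 108 = (n^2 - 4n - 3)(n^3 + n^2 - 6n) + (18n^2 + 18n - 108)
  n^3 + n^2 - 6n = ((1/18)n)(18n^2 + 18n - 108) + (0)
Last nonzero remainder: 18n^2 + 18n - 108. Dividing through by 18 gives the monic gcd n^2 + n - 6.
Cancel n^2 + n - 6 from numerator and denominator to get the reduced form.

(n^3 - 4n^2 - 3n + 18)/(n)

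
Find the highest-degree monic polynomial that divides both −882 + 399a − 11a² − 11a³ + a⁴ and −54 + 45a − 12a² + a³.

Euclidean algorithm in ℚ[a]:
  a⁴ − 11a³ − 11a² + 399a − 882 = (a + 1)(a³ − 12a² + 45a − 54) + (−44a² + 408a − 828)
  a³ − 12a² + 45a − 54 = (−(1/44)a + 15/242)(−44a² + 408a − 828) + ((108/121)a − 324/121)
  −44a² + 408a − 828 = (−(1331/27)a + 2783/9)((108/121)a − 324/121) + (0)
Last nonzero remainder: (108/121)a − 324/121. Dividing through by 108/121 gives the monic gcd a − 3.

−3 + a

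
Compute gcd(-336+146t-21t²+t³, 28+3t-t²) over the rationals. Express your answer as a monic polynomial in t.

By polynomial division,
  t³-21t²+146t-336 = (-t+18)(-t²+3t+28) + (120t-840)
  -t²+3t+28 = (-(1/120)t-1/30)(120t-840) + (0)
Last nonzero remainder: 120t-840. Dividing through by 120 gives the monic gcd t-7.

-7+t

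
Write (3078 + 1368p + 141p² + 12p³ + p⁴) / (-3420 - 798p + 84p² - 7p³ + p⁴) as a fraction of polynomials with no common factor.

Apply the Euclidean algorithm:
  p⁴ + 12p³ + 141p² + 1368p + 3078 = (p⁴ - 7p³ + 84p² - 798p - 3420) + (19p³ + 57p² + 2166p + 6498)
  p⁴ - 7p³ + 84p² - 798p - 3420 = ((1/19)p - 10/19)(19p³ + 57p² + 2166p + 6498) + (0)
Last nonzero remainder: 19p³ + 57p² + 2166p + 6498. Dividing through by 19 gives the monic gcd p³ + 3p² + 114p + 342.
Cancel p³ + 3p² + 114p + 342 from numerator and denominator to get the reduced form.

(9 + p)/(-10 + p)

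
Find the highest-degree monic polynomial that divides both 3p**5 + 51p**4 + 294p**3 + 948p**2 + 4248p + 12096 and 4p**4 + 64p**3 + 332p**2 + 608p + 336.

Euclidean algorithm in ℚ[p]:
  3p**5 + 51p**4 + 294p**3 + 948p**2 + 4248p + 12096 = ((3/4)p + 3/4)(4p**4 + 64p**3 + 332p**2 + 608p + 336) + (−3p**3 + 243p**2 + 3540p + 11844)
  4p**4 + 64p**3 + 332p**2 + 608p + 336 = (−(4/3)p − 388/3)(−3p**3 + 243p**2 + 3540p + 11844) + (36480p**2 + 474240p + 1532160)
  −3p**3 + 243p**2 + 3540p + 11844 = (−(1/12160)p + 47/6080)(36480p**2 + 474240p + 1532160) + (0)
Last nonzero remainder: 36480p**2 + 474240p + 1532160. Dividing through by 36480 gives the monic gcd p**2 + 13p + 42.

p**2 + 13p + 42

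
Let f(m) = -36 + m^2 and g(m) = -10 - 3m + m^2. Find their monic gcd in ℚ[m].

Apply the Euclidean algorithm:
  m^2 - 36 = (m^2 - 3m - 10) + (3m - 26)
  m^2 - 3m - 10 = ((1/3)m + 17/9)(3m - 26) + (352/9)
  3m - 26 = ((27/352)m - 117/176)(352/9) + (0)
The last nonzero remainder is the constant 352/9, so the polynomials are coprime and gcd = 1.

1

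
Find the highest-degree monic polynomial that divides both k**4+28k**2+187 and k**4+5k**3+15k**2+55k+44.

k**2+11

By polynomial division,
  k**4+28k**2+187 = (k**4+5k**3+15k**2+55k+44) + (-5k**3+13k**2-55k+143)
  k**4+5k**3+15k**2+55k+44 = (-(1/5)k-38/25)(-5k**3+13k**2-55k+143) + ((594/25)k**2+6534/25)
  -5k**3+13k**2-55k+143 = (-(125/594)k+325/594)((594/25)k**2+6534/25) + (0)
Last nonzero remainder: (594/25)k**2+6534/25. Dividing through by 594/25 gives the monic gcd k**2+11.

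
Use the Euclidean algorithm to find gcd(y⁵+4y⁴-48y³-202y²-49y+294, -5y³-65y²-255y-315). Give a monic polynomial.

y²+10y+21

Repeated division with remainder:
  y⁵+4y⁴-48y³-202y²-49y+294 = (-(1/5)y²+(9/5)y-18/5)(-5y³-65y²-255y-315) + (-40y²-400y-840)
  -5y³-65y²-255y-315 = ((1/8)y+3/8)(-40y²-400y-840) + (0)
Last nonzero remainder: -40y²-400y-840. Dividing through by -40 gives the monic gcd y²+10y+21.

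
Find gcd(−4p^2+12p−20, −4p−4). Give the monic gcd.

1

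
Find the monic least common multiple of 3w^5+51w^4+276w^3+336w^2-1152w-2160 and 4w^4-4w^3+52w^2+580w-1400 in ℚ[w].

w^7+13w^6+59w^5+339w^4+2388w^3+4736w^2-10560w-25200

Euclidean algorithm in ℚ[w]:
  3w^5+51w^4+276w^3+336w^2-1152w-2160 = ((3/4)w+27/2)(4w^4-4w^3+52w^2+580w-1400) + (291w^3-801w^2-7932w+16740)
  4w^4-4w^3+52w^2+580w-1400 = ((4/291)w+680/28227)(291w^3-801w^2-7932w+16740) + ((1696700/9409)w^2+(5090100/9409)w-16967000/9409)
  291w^3-801w^2-7932w+16740 = ((2738019/1696700)w-7875333/848350)((1696700/9409)w^2+(5090100/9409)w-16967000/9409) + (0)
Last nonzero remainder: (1696700/9409)w^2+(5090100/9409)w-16967000/9409. Dividing through by 1696700/9409 gives the monic gcd w^2+3w-10.
Then lcm(f, g) = f·g / gcd(f, g); expanding and making the result monic gives the answer.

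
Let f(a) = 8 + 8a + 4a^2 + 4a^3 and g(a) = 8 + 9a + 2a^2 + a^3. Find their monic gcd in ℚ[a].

1 + a

By polynomial division,
  4a^3 + 4a^2 + 8a + 8 = (4)(a^3 + 2a^2 + 9a + 8) + (-4a^2 - 28a - 24)
  a^3 + 2a^2 + 9a + 8 = (-(1/4)a + 5/4)(-4a^2 - 28a - 24) + (38a + 38)
  -4a^2 - 28a - 24 = (-(2/19)a - 12/19)(38a + 38) + (0)
Last nonzero remainder: 38a + 38. Dividing through by 38 gives the monic gcd a + 1.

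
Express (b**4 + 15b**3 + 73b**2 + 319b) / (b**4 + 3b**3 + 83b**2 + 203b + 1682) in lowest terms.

Apply the Euclidean algorithm:
  b**4 + 15b**3 + 73b**2 + 319b = (b**4 + 3b**3 + 83b**2 + 203b + 1682) + (12b**3 − 10b**2 + 116b − 1682)
  b**4 + 3b**3 + 83b**2 + 203b + 1682 = ((1/12)b + 23/72)(12b**3 − 10b**2 + 116b − 1682) + ((2755/36)b**2 + (2755/9)b + 79895/36)
  12b**3 − 10b**2 + 116b − 1682 = ((432/2755)b − 72/95)((2755/36)b**2 + (2755/9)b + 79895/36) + (0)
Last nonzero remainder: (2755/36)b**2 + (2755/9)b + 79895/36. Dividing through by 2755/36 gives the monic gcd b**2 + 4b + 29.
Cancel b**2 + 4b + 29 from numerator and denominator to get the reduced form.

(b**2 + 11b)/(b**2 − b + 58)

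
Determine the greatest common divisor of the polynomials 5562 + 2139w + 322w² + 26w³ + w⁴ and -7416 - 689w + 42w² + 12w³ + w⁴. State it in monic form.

Euclidean algorithm in ℚ[w]:
  w⁴ + 26w³ + 322w² + 2139w + 5562 = (w⁴ + 12w³ + 42w² - 689w - 7416) + (14w³ + 280w² + 2828w + 12978)
  w⁴ + 12w³ + 42w² - 689w - 7416 = ((1/14)w - 4/7)(14w³ + 280w² + 2828w + 12978) + (0)
Last nonzero remainder: 14w³ + 280w² + 2828w + 12978. Dividing through by 14 gives the monic gcd w³ + 20w² + 202w + 927.

927 + 202w + 20w² + w³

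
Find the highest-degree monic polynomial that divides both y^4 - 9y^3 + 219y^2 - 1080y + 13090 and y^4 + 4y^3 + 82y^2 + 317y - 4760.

y^2 + y + 119

Apply the Euclidean algorithm:
  y^4 - 9y^3 + 219y^2 - 1080y + 13090 = (y^4 + 4y^3 + 82y^2 + 317y - 4760) + (-13y^3 + 137y^2 - 1397y + 17850)
  y^4 + 4y^3 + 82y^2 + 317y - 4760 = (-(1/13)y - 189/169)(-13y^3 + 137y^2 - 1397y + 17850) + ((21590/169)y^2 + (21590/169)y + 2569210/169)
  -13y^3 + 137y^2 - 1397y + 17850 = (-(2197/21590)y + 2535/2159)((21590/169)y^2 + (21590/169)y + 2569210/169) + (0)
Last nonzero remainder: (21590/169)y^2 + (21590/169)y + 2569210/169. Dividing through by 21590/169 gives the monic gcd y^2 + y + 119.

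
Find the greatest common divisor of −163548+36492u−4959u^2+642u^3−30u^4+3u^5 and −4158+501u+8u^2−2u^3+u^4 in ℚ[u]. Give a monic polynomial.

−462+107u−11u^2+u^3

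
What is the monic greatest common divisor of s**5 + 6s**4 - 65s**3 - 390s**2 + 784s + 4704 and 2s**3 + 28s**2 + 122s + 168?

By polynomial division,
  s**5 + 6s**4 - 65s**3 - 390s**2 + 784s + 4704 = ((1/2)s**2 - 4s - 7)(2s**3 + 28s**2 + 122s + 168) + (210s**2 + 2310s + 5880)
  2s**3 + 28s**2 + 122s + 168 = ((1/105)s + 1/35)(210s**2 + 2310s + 5880) + (0)
Last nonzero remainder: 210s**2 + 2310s + 5880. Dividing through by 210 gives the monic gcd s**2 + 11s + 28.

s**2 + 11s + 28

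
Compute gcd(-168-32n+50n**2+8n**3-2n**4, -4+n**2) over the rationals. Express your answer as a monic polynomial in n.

-4+n**2

Apply the Euclidean algorithm:
  -2n**4+8n**3+50n**2-32n-168 = (-2n**2+8n+42)(n**2-4) + (0)
The last nonzero remainder n**2-4 is already monic.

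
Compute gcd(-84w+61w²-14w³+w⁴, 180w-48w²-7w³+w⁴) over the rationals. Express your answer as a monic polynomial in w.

Repeated division with remainder:
  w⁴-14w³+61w²-84w = (w⁴-7w³-48w²+180w) + (-7w³+109w²-264w)
  w⁴-7w³-48w²+180w = (-(1/7)w-60/49)(-7w³+109w²-264w) + ((2340/49)w²-(7020/49)w)
  -7w³+109w²-264w = (-(343/2340)w+1078/585)((2340/49)w²-(7020/49)w) + (0)
Last nonzero remainder: (2340/49)w²-(7020/49)w. Dividing through by 2340/49 gives the monic gcd w²-3w.

-3w+w²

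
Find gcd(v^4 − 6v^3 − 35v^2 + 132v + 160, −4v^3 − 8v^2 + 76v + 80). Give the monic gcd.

Repeated division with remainder:
  v^4 − 6v^3 − 35v^2 + 132v + 160 = (−(1/4)v + 2)(−4v^3 − 8v^2 + 76v + 80) + (0)
Last nonzero remainder: −4v^3 − 8v^2 + 76v + 80. Dividing through by −4 gives the monic gcd v^3 + 2v^2 − 19v − 20.

v^3 + 2v^2 − 19v − 20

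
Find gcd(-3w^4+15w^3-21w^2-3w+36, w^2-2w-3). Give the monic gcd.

Repeated division with remainder:
  -3w^4+15w^3-21w^2-3w+36 = (-3w^2+9w-12)(w^2-2w-3) + (0)
The last nonzero remainder w^2-2w-3 is already monic.

w^2-2w-3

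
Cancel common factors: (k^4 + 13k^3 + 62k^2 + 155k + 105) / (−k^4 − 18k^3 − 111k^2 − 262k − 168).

Euclidean algorithm in ℚ[k]:
  k^4 + 13k^3 + 62k^2 + 155k + 105 = (−1)(−k^4 − 18k^3 − 111k^2 − 262k − 168) + (−5k^3 − 49k^2 − 107k − 63)
  −k^4 − 18k^3 − 111k^2 − 262k − 168 = ((1/5)k + 41/25)(−5k^3 − 49k^2 − 107k − 63) + (−(231/25)k^2 − (1848/25)k − 1617/25)
  −5k^3 − 49k^2 − 107k − 63 = ((125/231)k + 75/77)(−(231/25)k^2 − (1848/25)k − 1617/25) + (0)
Last nonzero remainder: −(231/25)k^2 − (1848/25)k − 1617/25. Dividing through by −231/25 gives the monic gcd k^2 + 8k + 7.
Cancel k^2 + 8k + 7 from numerator and denominator to get the reduced form.

(−k^2 − 5k − 15)/(k^2 + 10k + 24)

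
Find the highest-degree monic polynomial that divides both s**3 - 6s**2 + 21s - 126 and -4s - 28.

1

By polynomial division,
  s**3 - 6s**2 + 21s - 126 = (-(1/4)s**2 + (13/4)s - 28)(-4s - 28) + (-910)
  -4s - 28 = ((2/455)s + 2/65)(-910) + (0)
The last nonzero remainder is the constant -910, so the polynomials are coprime and gcd = 1.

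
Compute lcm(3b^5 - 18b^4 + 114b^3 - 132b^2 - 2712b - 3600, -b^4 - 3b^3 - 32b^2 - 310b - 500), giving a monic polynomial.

b^6 - b^5 + 8b^4 + 146b^3 - 1124b^2 - 5720b - 6000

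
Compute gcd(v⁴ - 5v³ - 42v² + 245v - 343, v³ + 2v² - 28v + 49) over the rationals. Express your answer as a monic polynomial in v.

v³ + 2v² - 28v + 49

Euclidean algorithm in ℚ[v]:
  v⁴ - 5v³ - 42v² + 245v - 343 = (v - 7)(v³ + 2v² - 28v + 49) + (0)
The last nonzero remainder v³ + 2v² - 28v + 49 is already monic.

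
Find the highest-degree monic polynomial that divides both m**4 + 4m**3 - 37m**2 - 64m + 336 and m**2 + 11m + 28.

m**2 + 11m + 28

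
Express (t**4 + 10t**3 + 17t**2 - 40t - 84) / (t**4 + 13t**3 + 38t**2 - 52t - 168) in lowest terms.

(t + 3)/(t + 6)

Repeated division with remainder:
  t**4 + 10t**3 + 17t**2 - 40t - 84 = (t**4 + 13t**3 + 38t**2 - 52t - 168) + (-3t**3 - 21t**2 + 12t + 84)
  t**4 + 13t**3 + 38t**2 - 52t - 168 = (-(1/3)t - 2)(-3t**3 - 21t**2 + 12t + 84) + (0)
Last nonzero remainder: -3t**3 - 21t**2 + 12t + 84. Dividing through by -3 gives the monic gcd t**3 + 7t**2 - 4t - 28.
Cancel t**3 + 7t**2 - 4t - 28 from numerator and denominator to get the reduced form.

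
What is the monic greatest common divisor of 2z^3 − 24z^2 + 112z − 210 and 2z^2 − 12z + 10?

By polynomial division,
  2z^3 − 24z^2 + 112z − 210 = (z − 6)(2z^2 − 12z + 10) + (30z − 150)
  2z^2 − 12z + 10 = ((1/15)z − 1/15)(30z − 150) + (0)
Last nonzero remainder: 30z − 150. Dividing through by 30 gives the monic gcd z − 5.

z − 5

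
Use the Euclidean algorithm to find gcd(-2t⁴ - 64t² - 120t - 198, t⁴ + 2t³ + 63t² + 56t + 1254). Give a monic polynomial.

t² - 2t + 33

By polynomial division,
  -2t⁴ - 64t² - 120t - 198 = (-2)(t⁴ + 2t³ + 63t² + 56t + 1254) + (4t³ + 62t² - 8t + 2310)
  t⁴ + 2t³ + 63t² + 56t + 1254 = ((1/4)t - 27/8)(4t³ + 62t² - 8t + 2310) + ((1097/4)t² - (1097/2)t + 36201/4)
  4t³ + 62t² - 8t + 2310 = ((16/1097)t + 280/1097)((1097/4)t² - (1097/2)t + 36201/4) + (0)
Last nonzero remainder: (1097/4)t² - (1097/2)t + 36201/4. Dividing through by 1097/4 gives the monic gcd t² - 2t + 33.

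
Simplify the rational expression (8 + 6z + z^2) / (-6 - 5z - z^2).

(-4 - z)/(3 + z)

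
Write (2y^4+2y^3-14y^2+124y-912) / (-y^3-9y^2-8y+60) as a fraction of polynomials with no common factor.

(-2y^3+10y^2-46y+152)/(y^2+3y-10)

Euclidean algorithm in ℚ[y]:
  2y^4+2y^3-14y^2+124y-912 = (-2y+16)(-y^3-9y^2-8y+60) + (114y^2+372y-1872)
  -y^3-9y^2-8y+60 = (-(1/114)y-109/2166)(114y^2+372y-1872) + (-(2058/361)y-12348/361)
  114y^2+372y-1872 = (-(6859/343)y+18772/343)(-(2058/361)y-12348/361) + (0)
Last nonzero remainder: -(2058/361)y-12348/361. Dividing through by -2058/361 gives the monic gcd y+6.
Cancel y+6 from numerator and denominator to get the reduced form.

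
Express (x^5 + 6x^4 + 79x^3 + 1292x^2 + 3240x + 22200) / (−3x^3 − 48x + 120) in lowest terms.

(−x^3 − 4x^2 − 51x − 1110)/(3x − 6)

By polynomial division,
  x^5 + 6x^4 + 79x^3 + 1292x^2 + 3240x + 22200 = (−(1/3)x^2 − 2x − 21)(−3x^3 − 48x + 120) + (1236x^2 + 2472x + 24720)
  −3x^3 − 48x + 120 = (−(1/412)x + 1/206)(1236x^2 + 2472x + 24720) + (0)
Last nonzero remainder: 1236x^2 + 2472x + 24720. Dividing through by 1236 gives the monic gcd x^2 + 2x + 20.
Cancel x^2 + 2x + 20 from numerator and denominator to get the reduced form.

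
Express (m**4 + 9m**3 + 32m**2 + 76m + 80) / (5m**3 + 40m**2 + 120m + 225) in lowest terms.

By polynomial division,
  m**4 + 9m**3 + 32m**2 + 76m + 80 = ((1/5)m + 1/5)(5m**3 + 40m**2 + 120m + 225) + (7m + 35)
  5m**3 + 40m**2 + 120m + 225 = ((5/7)m**2 + (15/7)m + 45/7)(7m + 35) + (0)
Last nonzero remainder: 7m + 35. Dividing through by 7 gives the monic gcd m + 5.
Cancel m + 5 from numerator and denominator to get the reduced form.

(m**3 + 4m**2 + 12m + 16)/(5m**2 + 15m + 45)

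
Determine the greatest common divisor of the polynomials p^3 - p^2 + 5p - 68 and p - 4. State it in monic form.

Euclidean algorithm in ℚ[p]:
  p^3 - p^2 + 5p - 68 = (p^2 + 3p + 17)(p - 4) + (0)
The last nonzero remainder p - 4 is already monic.

p - 4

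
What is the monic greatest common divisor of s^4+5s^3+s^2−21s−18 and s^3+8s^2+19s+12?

s^2+4s+3

By polynomial division,
  s^4+5s^3+s^2−21s−18 = (s−3)(s^3+8s^2+19s+12) + (6s^2+24s+18)
  s^3+8s^2+19s+12 = ((1/6)s+2/3)(6s^2+24s+18) + (0)
Last nonzero remainder: 6s^2+24s+18. Dividing through by 6 gives the monic gcd s^2+4s+3.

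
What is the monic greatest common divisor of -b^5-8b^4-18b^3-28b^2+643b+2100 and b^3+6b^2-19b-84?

b^3+6b^2-19b-84

Euclidean algorithm in ℚ[b]:
  -b^5-8b^4-18b^3-28b^2+643b+2100 = (-b^2-2b-25)(b^3+6b^2-19b-84) + (0)
The last nonzero remainder b^3+6b^2-19b-84 is already monic.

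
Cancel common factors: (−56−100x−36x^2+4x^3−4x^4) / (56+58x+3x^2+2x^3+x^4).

(−4−4x)/(4+x)

Repeated division with remainder:
  −4x^4+4x^3−36x^2−100x−56 = (−4)(x^4+2x^3+3x^2+58x+56) + (12x^3−24x^2+132x+168)
  x^4+2x^3+3x^2+58x+56 = ((1/12)x+1/3)(12x^3−24x^2+132x+168) + (0)
Last nonzero remainder: 12x^3−24x^2+132x+168. Dividing through by 12 gives the monic gcd x^3−2x^2+11x+14.
Cancel x^3−2x^2+11x+14 from numerator and denominator to get the reduced form.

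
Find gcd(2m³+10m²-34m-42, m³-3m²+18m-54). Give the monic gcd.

m-3

Apply the Euclidean algorithm:
  2m³+10m²-34m-42 = (2)(m³-3m²+18m-54) + (16m²-70m+66)
  m³-3m²+18m-54 = ((1/16)m+11/128)(16m²-70m+66) + ((1273/64)m-3819/64)
  16m²-70m+66 = ((1024/1273)m-1408/1273)((1273/64)m-3819/64) + (0)
Last nonzero remainder: (1273/64)m-3819/64. Dividing through by 1273/64 gives the monic gcd m-3.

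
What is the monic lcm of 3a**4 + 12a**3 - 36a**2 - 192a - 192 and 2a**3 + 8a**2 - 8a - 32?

a**5 + 2a**4 - 20a**3 - 40a**2 + 64a + 128

Apply the Euclidean algorithm:
  3a**4 + 12a**3 - 36a**2 - 192a - 192 = ((3/2)a)(2a**3 + 8a**2 - 8a - 32) + (-24a**2 - 144a - 192)
  2a**3 + 8a**2 - 8a - 32 = (-(1/12)a + 1/6)(-24a**2 - 144a - 192) + (0)
Last nonzero remainder: -24a**2 - 144a - 192. Dividing through by -24 gives the monic gcd a**2 + 6a + 8.
Then lcm(f, g) = f·g / gcd(f, g); expanding and making the result monic gives the answer.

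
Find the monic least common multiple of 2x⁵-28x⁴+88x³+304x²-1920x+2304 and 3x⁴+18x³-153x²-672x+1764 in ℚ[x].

Repeated division with remainder:
  2x⁵-28x⁴+88x³+304x²-1920x+2304 = ((2/3)x-40/3)(3x⁴+18x³-153x²-672x+1764) + (430x³-1288x²-12056x+25824)
  3x⁴+18x³-153x²-672x+1764 = ((3/430)x+2901/46225)(430x³-1288x²-12056x+25824) + ((552123/46225)x²-(4416984/46225)x+6625476/46225)
  430x³-1288x²-12056x+25824 = ((19876750/552123)x+99476200/552123)((552123/46225)x²-(4416984/46225)x+6625476/46225) + (0)
Last nonzero remainder: (552123/46225)x²-(4416984/46225)x+6625476/46225. Dividing through by 552123/46225 gives the monic gcd x²-8x+12.
Then lcm(f, g) = f·g / gcd(f, g); expanding and making the result monic gives the answer.

x⁷-103x⁵+82x⁴+3324x³-4840x²-30912x+56448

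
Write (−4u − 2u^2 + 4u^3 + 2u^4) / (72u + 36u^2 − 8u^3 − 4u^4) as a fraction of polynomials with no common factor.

(1 − u^2)/(−18 + 2u^2)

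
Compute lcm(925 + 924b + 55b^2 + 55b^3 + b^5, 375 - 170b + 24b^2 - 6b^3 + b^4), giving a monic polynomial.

13875 + 6460b - 5642b^2 + 1309b^3 - 385b^4 + 70b^5 - 8b^6 + b^7

Repeated division with remainder:
  b^5 + 55b^3 + 55b^2 + 924b + 925 = (b + 6)(b^4 - 6b^3 + 24b^2 - 170b + 375) + (67b^3 + 81b^2 + 1569b - 1325)
  b^4 - 6b^3 + 24b^2 - 170b + 375 = ((1/67)b - 483/4489)(67b^3 + 81b^2 + 1569b - 1325) + ((41736/4489)b^2 + (83472/4489)b + 1043400/4489)
  67b^3 + 81b^2 + 1569b - 1325 = ((300763/41736)b - 237917/41736)((41736/4489)b^2 + (83472/4489)b + 1043400/4489) + (0)
Last nonzero remainder: (41736/4489)b^2 + (83472/4489)b + 1043400/4489. Dividing through by 41736/4489 gives the monic gcd b^2 + 2b + 25.
Then lcm(f, g) = f·g / gcd(f, g); expanding and making the result monic gives the answer.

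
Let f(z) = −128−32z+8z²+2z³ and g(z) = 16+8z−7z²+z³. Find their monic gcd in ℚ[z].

Repeated division with remainder:
  2z³+8z²−32z−128 = (2)(z³−7z²+8z+16) + (22z²−48z−160)
  z³−7z²+8z+16 = ((1/22)z−53/242)(22z²−48z−160) + ((576/121)z−2304/121)
  22z²−48z−160 = ((1331/288)z+605/72)((576/121)z−2304/121) + (0)
Last nonzero remainder: (576/121)z−2304/121. Dividing through by 576/121 gives the monic gcd z−4.

−4+z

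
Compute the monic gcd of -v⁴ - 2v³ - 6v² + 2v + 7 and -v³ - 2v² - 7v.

v² + 2v + 7

By polynomial division,
  -v⁴ - 2v³ - 6v² + 2v + 7 = (v)(-v³ - 2v² - 7v) + (v² + 2v + 7)
  -v³ - 2v² - 7v = (-v)(v² + 2v + 7) + (0)
The last nonzero remainder v² + 2v + 7 is already monic.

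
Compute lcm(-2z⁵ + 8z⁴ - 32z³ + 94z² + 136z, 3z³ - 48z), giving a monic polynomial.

z⁶ + 17z³ - 256z² - 272z

Repeated division with remainder:
  -2z⁵ + 8z⁴ - 32z³ + 94z² + 136z = (-(2/3)z² + (8/3)z - 64/3)(3z³ - 48z) + (222z² - 888z)
  3z³ - 48z = ((1/74)z + 2/37)(222z² - 888z) + (0)
Last nonzero remainder: 222z² - 888z. Dividing through by 222 gives the monic gcd z² - 4z.
Then lcm(f, g) = f·g / gcd(f, g); expanding and making the result monic gives the answer.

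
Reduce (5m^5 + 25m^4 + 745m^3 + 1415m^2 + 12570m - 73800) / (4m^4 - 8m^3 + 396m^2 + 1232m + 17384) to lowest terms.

(5m^3 - 5m^2 + 570m - 1800)/(4m^2 - 32m + 424)

Euclidean algorithm in ℚ[m]:
  5m^5 + 25m^4 + 745m^3 + 1415m^2 + 12570m - 73800 = ((5/4)m + 35/4)(4m^4 - 8m^3 + 396m^2 + 1232m + 17384) + (320m^3 - 3590m^2 - 19940m - 225910)
  4m^4 - 8m^3 + 396m^2 + 1232m + 17384 = ((1/80)m + 59/512)(320m^3 - 3590m^2 - 19940m - 225910) + ((271089/256)m^2 + (813267/128)m + 11114649/256)
  320m^3 - 3590m^2 - 19940m - 225910 = ((81920/271089)m - 1410560/271089)((271089/256)m^2 + (813267/128)m + 11114649/256) + (0)
Last nonzero remainder: (271089/256)m^2 + (813267/128)m + 11114649/256. Dividing through by 271089/256 gives the monic gcd m^2 + 6m + 41.
Cancel m^2 + 6m + 41 from numerator and denominator to get the reduced form.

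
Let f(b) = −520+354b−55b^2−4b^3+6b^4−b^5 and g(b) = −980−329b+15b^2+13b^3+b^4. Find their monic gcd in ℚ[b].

−20−b+b^2

Euclidean algorithm in ℚ[b]:
  −b^5+6b^4−4b^3−55b^2+354b−520 = (−b+19)(b^4+13b^3+15b^2−329b−980) + (−236b^3−669b^2+5625b+18100)
  b^4+13b^3+15b^2−329b−980 = (−(1/236)b−2399/55696)(−236b^3−669b^2+5625b+18100) + ((558009/55696)b^2−(558009/55696)b−2790045/13924)
  −236b^3−669b^2+5625b+18100 = (−(13144256/558009)b−50404880/558009)((558009/55696)b^2−(558009/55696)b−2790045/13924) + (0)
Last nonzero remainder: (558009/55696)b^2−(558009/55696)b−2790045/13924. Dividing through by 558009/55696 gives the monic gcd b^2−b−20.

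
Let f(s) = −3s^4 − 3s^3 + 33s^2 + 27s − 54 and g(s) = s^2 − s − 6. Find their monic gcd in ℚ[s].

Repeated division with remainder:
  −3s^4 − 3s^3 + 33s^2 + 27s − 54 = (−3s^2 − 6s + 9)(s^2 − s − 6) + (0)
The last nonzero remainder s^2 − s − 6 is already monic.

s^2 − s − 6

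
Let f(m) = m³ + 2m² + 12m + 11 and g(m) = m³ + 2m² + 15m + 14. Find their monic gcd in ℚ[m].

Repeated division with remainder:
  m³ + 2m² + 12m + 11 = (m³ + 2m² + 15m + 14) + (-3m - 3)
  m³ + 2m² + 15m + 14 = (-(1/3)m² - (1/3)m - 14/3)(-3m - 3) + (0)
Last nonzero remainder: -3m - 3. Dividing through by -3 gives the monic gcd m + 1.

m + 1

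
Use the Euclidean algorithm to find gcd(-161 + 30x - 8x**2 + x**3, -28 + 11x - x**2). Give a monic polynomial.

-7 + x

Repeated division with remainder:
  x**3 - 8x**2 + 30x - 161 = (-x - 3)(-x**2 + 11x - 28) + (35x - 245)
  -x**2 + 11x - 28 = (-(1/35)x + 4/35)(35x - 245) + (0)
Last nonzero remainder: 35x - 245. Dividing through by 35 gives the monic gcd x - 7.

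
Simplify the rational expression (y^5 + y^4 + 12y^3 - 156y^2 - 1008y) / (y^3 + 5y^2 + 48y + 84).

By polynomial division,
  y^5 + y^4 + 12y^3 - 156y^2 - 1008y = (y^2 - 4y - 16)(y^3 + 5y^2 + 48y + 84) + (32y^2 + 96y + 1344)
  y^3 + 5y^2 + 48y + 84 = ((1/32)y + 1/16)(32y^2 + 96y + 1344) + (0)
Last nonzero remainder: 32y^2 + 96y + 1344. Dividing through by 32 gives the monic gcd y^2 + 3y + 42.
Cancel y^2 + 3y + 42 from numerator and denominator to get the reduced form.

(y^3 - 2y^2 - 24y)/(y + 2)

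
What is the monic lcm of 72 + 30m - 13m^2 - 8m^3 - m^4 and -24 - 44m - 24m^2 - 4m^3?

-144 - 276m - 136m^2 + 25m^3 + 39m^4 + 11m^5 + m^6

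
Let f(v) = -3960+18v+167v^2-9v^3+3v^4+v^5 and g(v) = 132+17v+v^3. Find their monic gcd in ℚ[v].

Apply the Euclidean algorithm:
  v^5+3v^4-9v^3+167v^2+18v-3960 = (v^2+3v-26)(v^3+17v+132) + (-16v^2+64v-528)
  v^3+17v+132 = (-(1/16)v-1/4)(-16v^2+64v-528) + (0)
Last nonzero remainder: -16v^2+64v-528. Dividing through by -16 gives the monic gcd v^2-4v+33.

33-4v+v^2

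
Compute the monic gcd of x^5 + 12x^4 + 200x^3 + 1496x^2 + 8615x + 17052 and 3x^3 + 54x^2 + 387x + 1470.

By polynomial division,
  x^5 + 12x^4 + 200x^3 + 1496x^2 + 8615x + 17052 = ((1/3)x^2 − 2x + 179/3)(3x^3 + 54x^2 + 387x + 1470) + (−1442x^2 − 11536x − 70658)
  3x^3 + 54x^2 + 387x + 1470 = (−(3/1442)x − 15/721)(−1442x^2 − 11536x − 70658) + (0)
Last nonzero remainder: −1442x^2 − 11536x − 70658. Dividing through by −1442 gives the monic gcd x^2 + 8x + 49.

x^2 + 8x + 49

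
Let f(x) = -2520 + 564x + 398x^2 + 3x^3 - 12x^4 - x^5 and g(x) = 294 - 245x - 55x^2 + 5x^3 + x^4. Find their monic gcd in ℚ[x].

42 + 13x + x^2

By polynomial division,
  -x^5 - 12x^4 + 3x^3 + 398x^2 + 564x - 2520 = (-x - 7)(x^4 + 5x^3 - 55x^2 - 245x + 294) + (-17x^3 - 232x^2 - 857x - 462)
  x^4 + 5x^3 - 55x^2 - 245x + 294 = (-(1/17)x + 147/289)(-17x^3 - 232x^2 - 857x - 462) + ((3640/289)x^2 + (47320/289)x + 152880/289)
  -17x^3 - 232x^2 - 857x - 462 = (-(4913/3640)x - 3179/3640)((3640/289)x^2 + (47320/289)x + 152880/289) + (0)
Last nonzero remainder: (3640/289)x^2 + (47320/289)x + 152880/289. Dividing through by 3640/289 gives the monic gcd x^2 + 13x + 42.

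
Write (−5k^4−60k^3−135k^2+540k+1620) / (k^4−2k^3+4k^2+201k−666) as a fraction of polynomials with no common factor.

Repeated division with remainder:
  −5k^4−60k^3−135k^2+540k+1620 = (−5)(k^4−2k^3+4k^2+201k−666) + (−70k^3−115k^2+1545k−1710)
  k^4−2k^3+4k^2+201k−666 = (−(1/70)k+51/980)(−70k^3−115k^2+1545k−1710) + ((6283/196)k^2+(18849/196)k−56547/98)
  −70k^3−115k^2+1545k−1710 = (−(13720/6283)k+18620/6283)((6283/196)k^2+(18849/196)k−56547/98) + (0)
Last nonzero remainder: (6283/196)k^2+(18849/196)k−56547/98. Dividing through by 6283/196 gives the monic gcd k^2+3k−18.
Cancel k^2+3k−18 from numerator and denominator to get the reduced form.

(−5k^2−45k−90)/(k^2−5k+37)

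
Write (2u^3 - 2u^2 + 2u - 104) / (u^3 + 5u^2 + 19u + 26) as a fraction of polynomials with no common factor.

(2u - 8)/(u + 2)

By polynomial division,
  2u^3 - 2u^2 + 2u - 104 = (2)(u^3 + 5u^2 + 19u + 26) + (-12u^2 - 36u - 156)
  u^3 + 5u^2 + 19u + 26 = (-(1/12)u - 1/6)(-12u^2 - 36u - 156) + (0)
Last nonzero remainder: -12u^2 - 36u - 156. Dividing through by -12 gives the monic gcd u^2 + 3u + 13.
Cancel u^2 + 3u + 13 from numerator and denominator to get the reduced form.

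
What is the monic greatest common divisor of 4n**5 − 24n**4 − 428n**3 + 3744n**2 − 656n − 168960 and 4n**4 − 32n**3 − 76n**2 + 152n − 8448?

Repeated division with remainder:
  4n**5 − 24n**4 − 428n**3 + 3744n**2 − 656n − 168960 = (n + 2)(4n**4 − 32n**3 − 76n**2 + 152n − 8448) + (−288n**3 + 3744n**2 + 7488n − 152064)
  4n**4 − 32n**3 − 76n**2 + 152n − 8448 = (−(1/72)n − 5/72)(−288n**3 + 3744n**2 + 7488n − 152064) + (288n**2 − 1440n − 19008)
  −288n**3 + 3744n**2 + 7488n − 152064 = (−n + 8)(288n**2 − 1440n − 19008) + (0)
Last nonzero remainder: 288n**2 − 1440n − 19008. Dividing through by 288 gives the monic gcd n**2 − 5n − 66.

n**2 − 5n − 66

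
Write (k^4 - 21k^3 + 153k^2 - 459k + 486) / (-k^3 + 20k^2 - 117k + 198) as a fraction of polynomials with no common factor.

Apply the Euclidean algorithm:
  k^4 - 21k^3 + 153k^2 - 459k + 486 = (-k + 1)(-k^3 + 20k^2 - 117k + 198) + (16k^2 - 144k + 288)
  -k^3 + 20k^2 - 117k + 198 = (-(1/16)k + 11/16)(16k^2 - 144k + 288) + (0)
Last nonzero remainder: 16k^2 - 144k + 288. Dividing through by 16 gives the monic gcd k^2 - 9k + 18.
Cancel k^2 - 9k + 18 from numerator and denominator to get the reduced form.

(-k^2 + 12k - 27)/(k - 11)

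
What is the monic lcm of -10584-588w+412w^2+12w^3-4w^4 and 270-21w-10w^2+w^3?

-79380-7056w+5589w^2+340w^3-130w^4-4w^5+w^6

Apply the Euclidean algorithm:
  -4w^4+12w^3+412w^2-588w-10584 = (-4w-28)(w^3-10w^2-21w+270) + (48w^2-96w-3024)
  w^3-10w^2-21w+270 = ((1/48)w-1/6)(48w^2-96w-3024) + (26w-234)
  48w^2-96w-3024 = ((24/13)w+168/13)(26w-234) + (0)
Last nonzero remainder: 26w-234. Dividing through by 26 gives the monic gcd w-9.
Then lcm(f, g) = f·g / gcd(f, g); expanding and making the result monic gives the answer.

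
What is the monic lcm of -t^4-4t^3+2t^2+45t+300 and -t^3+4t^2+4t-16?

t^6+4t^5-6t^4-61t^3-292t^2+180t+1200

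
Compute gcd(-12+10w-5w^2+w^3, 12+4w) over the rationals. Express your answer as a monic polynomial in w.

1

Repeated division with remainder:
  w^3-5w^2+10w-12 = ((1/4)w^2-2w+17/2)(4w+12) + (-114)
  4w+12 = (-(2/57)w-2/19)(-114) + (0)
The last nonzero remainder is the constant -114, so the polynomials are coprime and gcd = 1.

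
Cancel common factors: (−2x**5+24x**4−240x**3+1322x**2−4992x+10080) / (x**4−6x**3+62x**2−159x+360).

Repeated division with remainder:
  −2x**5+24x**4−240x**3+1322x**2−4992x+10080 = (−2x+12)(x**4−6x**3+62x**2−159x+360) + (−44x**3+260x**2−2364x+5760)
  x**4−6x**3+62x**2−159x+360 = (−(1/44)x+1/484)(−44x**3+260x**2−2364x+5760) + ((936/121)x**2−(2808/121)x+42120/121)
  −44x**3+260x**2−2364x+5760 = (−(1331/234)x+1936/117)((936/121)x**2−(2808/121)x+42120/121) + (0)
Last nonzero remainder: (936/121)x**2−(2808/121)x+42120/121. Dividing through by 936/121 gives the monic gcd x**2−3x+45.
Cancel x**2−3x+45 from numerator and denominator to get the reduced form.

(−2x**3+18x**2−96x+224)/(x**2−3x+8)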